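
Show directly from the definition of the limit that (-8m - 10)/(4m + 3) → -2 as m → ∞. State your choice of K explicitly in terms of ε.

Fix ε > 0. For m ≥ 1, |(-8m - 10)/(4m + 3) + 2| = |-16|/(4(4m + 3)) = 16/(4(4m + 3)).
Since 4m + 3 ≥ 4m for m ≥ 1, this is ≤ 16/(4·4m) = 1/m.
So |(-8m - 10)/(4m + 3) + 2| < ε whenever m > 1/ε.
Take K = 1/ε. If m > K then |(-8m - 10)/(4m + 3) + 2| ≤ 1/m < ε.

K = 1/ε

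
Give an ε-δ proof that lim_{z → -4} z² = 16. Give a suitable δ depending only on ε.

δ = min(1, ε/9)

Suppose ε > 0. We seek δ > 0 with 0 < |z + 4| < δ ⇒ |z² − 16| < ε.
Factor: z² − 16 = (z + 4)(z - 4), so |z² − 16| = |z + 4|·|z - 4|.
Impose δ ≤ 1 so that |z| < 5; then |z - 4| ≤ 9.
Hence |z² − 16| ≤ 9|z + 4|, which is < ε once |z + 4| < ε/9.
Take δ = min(1, ε/9). If 0 < |z + 4| < δ then both bounds hold and |z² − 16| ≤ 9|z + 4| < 9·(ε/9) = ε.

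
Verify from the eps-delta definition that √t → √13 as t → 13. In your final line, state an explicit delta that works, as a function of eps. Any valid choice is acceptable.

delta = min(13, √13·eps)

Let eps > 0 be given. We want delta > 0 such that 0 < |t − 13| < delta implies |√t − √13| < eps.
Rationalise: √t − √13 = (t − 13)/(√t + √13), so |√t − √13| = |t − 13|/(√t + √13).
Restrict delta ≤ 13 so that |t − 13| < 13 forces t > 0, and then √t + √13 > √13.
Hence |√t − √13| < |t − 13|/√13, which is < eps once |t − 13| < √13·eps.
Take delta = min(13, √13·eps). If 0 < |t − 13| < delta then t > 0 and |√t − √13| < |t − 13|/√13 < eps.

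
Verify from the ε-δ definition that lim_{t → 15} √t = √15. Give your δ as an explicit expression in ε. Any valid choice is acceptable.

Let ε > 0. We want δ > 0 such that 0 < |t − 15| < δ implies |√t − √15| < ε.
Rationalise: √t − √15 = (t − 15)/(√t + √15), so |√t − √15| = |t − 15|/(√t + √15).
Restrict δ ≤ 15 so that |t − 15| < 15 forces t > 0, and then √t + √15 > √15.
Hence |√t − √15| < |t − 15|/√15, which is < ε once |t − 15| < √15·ε.
Take δ = min(15, √15·ε). If 0 < |t − 15| < δ then t > 0 and |√t − √15| < |t − 15|/√15 < ε.

δ = min(15, √15·ε)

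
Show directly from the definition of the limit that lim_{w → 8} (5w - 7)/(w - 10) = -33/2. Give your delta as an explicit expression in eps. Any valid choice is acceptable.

Fix eps > 0. We want delta > 0 with 0 < |w − 8| < delta ⇒ |(5w - 7)/(w - 10) + 33/2| < eps.
Combining over a common denominator, (5w - 7)/(w - 10) + 33/2 = [(5w - 7)·(-2) − 33·(w - 10)] / [(-2)·(w - 10)] = -43(w − 8) / ((-2)(w - 10)).
So |(5w - 7)/(w - 10) + 33/2| = 43|w − 8| / (2·|w − 10|).
Require delta ≤ 1, so |w − 10| ≥ |-2| − |w − 8| > 2 − 1 = 1.
Hence |(5w - 7)/(w - 10) + 33/2| < 43|w − 8|/(2·1) = (43/2)|w − 8|, which is < eps once |w − 8| < (2/43)eps.
Take delta = min(1, (2/43)eps). Then 0 < |w − 8| < delta forces both bounds, so |(5w - 7)/(w - 10) + 33/2| < eps.

delta = min(1, (2/43)eps)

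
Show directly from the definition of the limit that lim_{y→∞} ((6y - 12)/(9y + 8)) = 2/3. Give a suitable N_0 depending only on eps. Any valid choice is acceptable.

Fix eps > 0. We seek N_0 > 0 such that y > N_0 implies |(6y - 12)/(9y + 8) − (2/3)| < eps.
(6y - 12)/(9y + 8) − (2/3) = (9(6y - 12) − 6(9y + 8)) / (9(9y + 8)) = -156/(9(9y + 8)).
For y > 0 we have 9y + 8 > 9y, so |(6y - 12)/(9y + 8) − (2/3)| = 156/(9(9y + 8)) < 156/(9·9y) = (52/27)/y.
Thus |(6y - 12)/(9y + 8) − (2/3)| < eps whenever y > (52/27)/eps.
Take N_0 = (52/27)/eps. If y > N_0 then |(6y - 12)/(9y + 8) − (2/3)| < (52/27)/y < eps.

N_0 = (52/27)/eps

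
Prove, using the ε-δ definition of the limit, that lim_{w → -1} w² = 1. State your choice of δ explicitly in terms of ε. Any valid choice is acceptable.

Suppose ε > 0. We seek δ > 0 with 0 < |w + 1| < δ ⇒ |w² − 1| < ε.
Factor: w² − 1 = (w + 1)(w - 1), so |w² − 1| = |w + 1|·|w - 1|.
Impose δ ≤ 1 so that |w| < 2; then |w - 1| ≤ 3.
Hence |w² − 1| ≤ 3|w + 1|, which is < ε once |w + 1| < ε/3.
Take δ = min(1, ε/3). If 0 < |w + 1| < δ then both bounds hold and |w² − 1| ≤ 3|w + 1| < 3·(ε/3) = ε.

δ = min(1, ε/3)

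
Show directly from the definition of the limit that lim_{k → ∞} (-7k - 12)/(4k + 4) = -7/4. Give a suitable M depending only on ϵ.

M = (5/4)/ϵ

Let ϵ > 0. For k ≥ 1, |(-7k - 12)/(4k + 4) + 7/4| = |-20|/(4(4k + 4)) = 20/(4(4k + 4)).
Since 4k + 4 ≥ 4k for k ≥ 1, this is ≤ 20/(4·4k) = (5/4)/k.
So |(-7k - 12)/(4k + 4) + 7/4| < ϵ whenever k > (5/4)/ϵ.
Take M = (5/4)/ϵ. If k > M then |(-7k - 12)/(4k + 4) + 7/4| ≤ (5/4)/k < ϵ.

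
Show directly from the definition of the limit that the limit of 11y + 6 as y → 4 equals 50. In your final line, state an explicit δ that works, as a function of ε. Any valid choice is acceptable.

Suppose ε > 0. We need δ > 0 so that 0 < |y − 4| < δ implies |(11y + 6) − 50| < ε.
|(11y + 6) − 50| = |11y - 44| = 11|y − 4|.
So 11|y − 4| < ε exactly when |y − 4| < ε/11.
Choosing δ = ε/11 gives |(11y + 6) − 50| = 11|y − 4| < ε whenever |y − 4| < δ.

δ = ε/11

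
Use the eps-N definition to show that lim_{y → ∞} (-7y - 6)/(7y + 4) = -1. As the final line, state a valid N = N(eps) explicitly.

N = (2/7)/eps

Suppose eps > 0. We seek N > 0 such that y > N implies |(-7y - 6)/(7y + 4) + 1| < eps.
(-7y - 6)/(7y + 4) + 1 = (7(-7y - 6) − (-7)(7y + 4)) / (7(7y + 4)) = -14/(7(7y + 4)).
For y > 0 we have 7y + 4 > 7y, so |(-7y - 6)/(7y + 4) + 1| = 14/(7(7y + 4)) < 14/(7·7y) = (2/7)/y.
Thus |(-7y - 6)/(7y + 4) + 1| < eps whenever y > (2/7)/eps.
Take N = (2/7)/eps. If y > N then |(-7y - 6)/(7y + 4) + 1| < (2/7)/y < eps.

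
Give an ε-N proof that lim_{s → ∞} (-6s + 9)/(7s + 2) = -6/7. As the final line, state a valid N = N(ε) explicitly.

N = (75/49)/ε

Suppose ε > 0. We seek N > 0 such that s > N implies |(-6s + 9)/(7s + 2) + 6/7| < ε.
(-6s + 9)/(7s + 2) + 6/7 = (7(-6s + 9) − (-6)(7s + 2)) / (7(7s + 2)) = 75/(7(7s + 2)).
For s > 0 we have 7s + 2 > 7s, so |(-6s + 9)/(7s + 2) + 6/7| = 75/(7(7s + 2)) < 75/(7·7s) = (75/49)/s.
Thus |(-6s + 9)/(7s + 2) + 6/7| < ε whenever s > (75/49)/ε.
Take N = (75/49)/ε. If s > N then |(-6s + 9)/(7s + 2) + 6/7| < (75/49)/s < ε.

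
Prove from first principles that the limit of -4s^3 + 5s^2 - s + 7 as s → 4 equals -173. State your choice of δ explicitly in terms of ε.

δ = min(2, ε/255)

Suppose ε > 0. We want δ > 0 such that 0 < |s − 4| < δ implies |(-4s^3 + 5s^2 - s + 7) + 173| < ε.
(-4s^3 + 5s^2 - s + 7) + 173 = -4s^3 + 5s^2 - s + 180 = (s − 4)(-4s^2 - 11s - 45).
So |(-4s^3 + 5s^2 - s + 7) + 173| = |s − 4|·|-4s^2 - 11s - 45|.
Require δ ≤ 2. Then |s − 4| < 2 gives |s| < 6, and by the triangle inequality |-4s^2 - 11s - 45| ≤ 4·6^2 + 11·6 + 45 = 255.
Hence |(-4s^3 + 5s^2 - s + 7) + 173| ≤ 255|s − 4| < ε provided |s − 4| < ε/255.
Take δ = min(2, ε/255). Then 0 < |s − 4| < δ gives both |s − 4| < 2 and |s − 4| < ε/255, so |(-4s^3 + 5s^2 - s + 7) + 173| < ε.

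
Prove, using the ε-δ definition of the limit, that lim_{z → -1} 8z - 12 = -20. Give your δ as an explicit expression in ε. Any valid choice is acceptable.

Fix ε > 0. We need δ > 0 so that 0 < |z + 1| < δ implies |(8z - 12) + 20| < ε.
Since (8z - 12) + 20 = 8(z + 1), we have |(8z - 12) + 20| = 8|z + 1|.
Thus it suffices that |z + 1| < ε/8.
Take δ = ε/8. If 0 < |z + 1| < δ then |(8z - 12) + 20| = 8|z + 1| < 8·(ε/8) = ε.

δ = ε/8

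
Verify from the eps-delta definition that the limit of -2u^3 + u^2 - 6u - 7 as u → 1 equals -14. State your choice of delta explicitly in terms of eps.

Let eps > 0. We want delta > 0 such that 0 < |u − 1| < delta implies |(-2u^3 + u^2 - 6u - 7) + 14| < eps.
(-2u^3 + u^2 - 6u - 7) + 14 = -2u^3 + u^2 - 6u + 7 = (u − 1)(-2u^2 - u - 7).
So |(-2u^3 + u^2 - 6u - 7) + 14| = |u − 1|·|-2u^2 - u - 7|.
Assume first that |u − 1| < 2, so |u| < 3. Then |-2u^2 - u - 7| ≤ 2·3^2 + 3 + 7 = 28.
Hence |(-2u^3 + u^2 - 6u - 7) + 14| ≤ 28|u − 1| < eps provided |u − 1| < eps/28.
Take delta = min(2, eps/28). Then 0 < |u − 1| < delta gives both |u − 1| < 2 and |u − 1| < eps/28, so |(-2u^3 + u^2 - 6u - 7) + 14| < eps.

delta = min(2, eps/28)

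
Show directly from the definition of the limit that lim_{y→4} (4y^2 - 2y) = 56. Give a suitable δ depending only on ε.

Let ε > 0 be given. We want δ > 0 such that 0 < |y − 4| < δ implies |(4y^2 - 2y) − 56| < ε.
(4y^2 - 2y) − 56 = 4y^2 - 2y - 56 = (y − 4)(4y + 14).
So |(4y^2 - 2y) − 56| = |y − 4|·|4y + 14|.
Require δ ≤ 2. Then |y − 4| < 2 gives |y| < 6, and by the triangle inequality |4y + 14| ≤ 4·6 + 14 = 38.
Hence |(4y^2 - 2y) − 56| ≤ 38|y − 4| < ε provided |y − 4| < ε/38.
Choosing δ = min(2, ε/38) ensures both conditions, hence |(4y^2 - 2y) − 56| < ε.

δ = min(2, ε/38)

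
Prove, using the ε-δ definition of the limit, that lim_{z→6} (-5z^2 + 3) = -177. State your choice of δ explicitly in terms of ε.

Fix ε > 0. We want δ > 0 such that 0 < |z − 6| < δ implies |(-5z^2 + 3) + 177| < ε.
(-5z^2 + 3) + 177 = -5z^2 + 180 = (z − 6)(-5z - 30).
So |(-5z^2 + 3) + 177| = |z − 6|·|-5z - 30|.
Assume first that |z − 6| < 2, so |z| < 8. Then |-5z - 30| ≤ 5·8 + 30 = 70.
Hence |(-5z^2 + 3) + 177| ≤ 70|z − 6| < ε provided |z − 6| < ε/70.
Take δ = min(2, ε/70). Then 0 < |z − 6| < δ gives both |z − 6| < 2 and |z − 6| < ε/70, so |(-5z^2 + 3) + 177| < ε.

δ = min(2, ε/70)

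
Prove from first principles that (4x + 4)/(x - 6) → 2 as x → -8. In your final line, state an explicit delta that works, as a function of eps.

Let eps > 0. We want delta > 0 with 0 < |x + 8| < delta ⇒ |(4x + 4)/(x - 6) − 2| < eps.
Combining over a common denominator, (4x + 4)/(x - 6) − 2 = [(4x + 4)·(-14) − (-28)·(x - 6)] / [(-14)·(x - 6)] = -28(x + 8) / ((-14)(x - 6)).
So |(4x + 4)/(x - 6) − 2| = 28|x + 8| / (14·|x − 6|).
Require delta ≤ 7, so |x − 6| ≥ |-14| − |x + 8| > 14 − 7 = 7.
Hence |(4x + 4)/(x - 6) − 2| < 28|x + 8|/(14·7) = (2/7)|x + 8|, which is < eps once |x + 8| < (7/2)eps.
Take delta = min(7, (7/2)eps). Then 0 < |x + 8| < delta forces both bounds, so |(4x + 4)/(x - 6) − 2| < eps.

delta = min(7, (7/2)eps)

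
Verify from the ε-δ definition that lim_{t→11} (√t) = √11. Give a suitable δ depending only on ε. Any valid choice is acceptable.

Fix ε > 0. We want δ > 0 such that 0 < |t − 11| < δ implies |√t − √11| < ε.
Rationalise: √t − √11 = (t − 11)/(√t + √11), so |√t − √11| = |t − 11|/(√t + √11).
Restrict δ ≤ 11 so that |t − 11| < 11 forces t > 0, and then √t + √11 > √11.
Hence |√t − √11| < |t − 11|/√11, which is < ε once |t − 11| < √11·ε.
Take δ = min(11, √11·ε). If 0 < |t − 11| < δ then t > 0 and |√t − √11| < |t − 11|/√11 < ε.

δ = min(11, √11·ε)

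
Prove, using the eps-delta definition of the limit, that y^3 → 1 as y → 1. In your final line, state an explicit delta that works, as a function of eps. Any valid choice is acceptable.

Let eps > 0. We seek delta > 0 with 0 < |y − 1| < delta ⇒ |y^3 − 1| < eps.
Factor: y^3 − 1 = (y − 1)(y^2 + y + 1), so |y^3 − 1| = |y − 1|·|y^2 + y + 1|.
Impose delta ≤ 2 so that |y| < 3; then |y^2 + y + 1| ≤ 13.
Hence |y^3 − 1| ≤ 13|y − 1|, which is < eps once |y − 1| < eps/13.
Take delta = min(2, eps/13). If 0 < |y − 1| < delta then both bounds hold and |y^3 − 1| ≤ 13|y − 1| < 13·(eps/13) = eps.

delta = min(2, eps/13)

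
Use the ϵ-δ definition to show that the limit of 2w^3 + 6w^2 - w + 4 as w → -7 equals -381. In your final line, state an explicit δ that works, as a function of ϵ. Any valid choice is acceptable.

δ = min(1, ϵ/247)

Suppose ϵ > 0. We want δ > 0 such that 0 < |w + 7| < δ implies |(2w^3 + 6w^2 - w + 4) + 381| < ϵ.
(2w^3 + 6w^2 - w + 4) + 381 = 2w^3 + 6w^2 - w + 385 = (w + 7)(2w^2 - 8w + 55).
So |(2w^3 + 6w^2 - w + 4) + 381| = |w + 7|·|2w^2 - 8w + 55|.
Require δ ≤ 1. Then |w + 7| < 1 gives |w| < 8, and by the triangle inequality |2w^2 - 8w + 55| ≤ 2·8^2 + 8·8 + 55 = 247.
Hence |(2w^3 + 6w^2 - w + 4) + 381| ≤ 247|w + 7| < ϵ provided |w + 7| < ϵ/247.
Take δ = min(1, ϵ/247). Then 0 < |w + 7| < δ gives both |w + 7| < 1 and |w + 7| < ϵ/247, so |(2w^3 + 6w^2 - w + 4) + 381| < ϵ.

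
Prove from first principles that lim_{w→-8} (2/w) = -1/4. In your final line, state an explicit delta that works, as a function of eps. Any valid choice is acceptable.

delta = min(4, 16eps)

Suppose eps > 0. We seek delta > 0 such that 0 < |w + 8| < delta implies |2/w + 1/4| < eps.
|2/w + 1/4| = 2·|-8 − w|/(8·|w|) = 2|w + 8|/(8|w|).
Require delta ≤ 4 so that |w| > 8 − 4 = 4, hence 8|w| > 32.
Then |2/w + 1/4| < 2|w + 8|/32, which is < eps when |w + 8| < 16eps.
Take delta = min(4, 16eps). Then 0 < |w + 8| < delta gives both |w + 8| < 4 and |w + 8| < 16eps, so |2/w + 1/4| < eps.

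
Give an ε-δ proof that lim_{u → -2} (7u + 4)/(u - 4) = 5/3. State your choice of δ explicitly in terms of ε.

Suppose ε > 0. We want δ > 0 with 0 < |u + 2| < δ ⇒ |(7u + 4)/(u - 4) − (5/3)| < ε.
Combining over a common denominator, (7u + 4)/(u - 4) − (5/3) = [(7u + 4)·(-6) − (-10)·(u - 4)] / [(-6)·(u - 4)] = -32(u + 2) / ((-6)(u - 4)).
So |(7u + 4)/(u - 4) − (5/3)| = 32|u + 2| / (6·|u − 4|).
Restrict δ ≤ 3. Then |u + 2| < 3 gives |u − 4| = |(u + 2) + (-6)| ≥ 6 − 3 = 3.
Hence |(7u + 4)/(u - 4) − (5/3)| < 32|u + 2|/(6·3) = (16/9)|u + 2|, which is < ε once |u + 2| < (9/16)ε.
Take δ = min(3, (9/16)ε). Then 0 < |u + 2| < δ forces both bounds, so |(7u + 4)/(u - 4) − (5/3)| < ε.

δ = min(3, (9/16)ε)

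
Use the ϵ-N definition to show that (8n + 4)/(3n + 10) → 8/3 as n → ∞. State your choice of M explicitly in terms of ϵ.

Suppose ϵ > 0. For n ≥ 1, |(8n + 4)/(3n + 10) − (8/3)| = |-68|/(3(3n + 10)) = 68/(3(3n + 10)).
Since 3n + 10 ≥ 3n for n ≥ 1, this is ≤ 68/(3·3n) = (68/9)/n.
So |(8n + 4)/(3n + 10) − (8/3)| < ϵ whenever n > (68/9)/ϵ.
Take M = (68/9)/ϵ. If n > M then |(8n + 4)/(3n + 10) − (8/3)| ≤ (68/9)/n < ϵ.

M = (68/9)/ϵ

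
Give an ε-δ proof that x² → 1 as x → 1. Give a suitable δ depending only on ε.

Suppose ε > 0. We seek δ > 0 with 0 < |x − 1| < δ ⇒ |x² − 1| < ε.
Factor: x² − 1 = (x − 1)(x + 1), so |x² − 1| = |x − 1|·|x + 1|.
Impose δ ≤ 1 so that |x| < 2; then |x + 1| ≤ 3.
Hence |x² − 1| ≤ 3|x − 1|, which is < ε once |x − 1| < ε/3.
Take δ = min(1, ε/3). If 0 < |x − 1| < δ then both bounds hold and |x² − 1| ≤ 3|x − 1| < 3·(ε/3) = ε.

δ = min(1, ε/3)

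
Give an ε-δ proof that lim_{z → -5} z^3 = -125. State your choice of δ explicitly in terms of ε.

δ = min(1, ε/91)

Fix ε > 0. We seek δ > 0 with 0 < |z + 5| < δ ⇒ |z^3 + 125| < ε.
Factor: z^3 + 125 = (z + 5)(z^2 - 5z + 25), so |z^3 + 125| = |z + 5|·|z^2 - 5z + 25|.
Restrict δ ≤ 1. Then |z + 5| < 1 gives |z| < 6, so by the triangle inequality |z^2 - 5z + 25| ≤ 6^2 + 5·6 + 25 = 91.
Hence |z^3 + 125| ≤ 91|z + 5|, which is < ε once |z + 5| < ε/91.
Take δ = min(1, ε/91). If 0 < |z + 5| < δ then both bounds hold and |z^3 + 125| ≤ 91|z + 5| < 91·(ε/91) = ε.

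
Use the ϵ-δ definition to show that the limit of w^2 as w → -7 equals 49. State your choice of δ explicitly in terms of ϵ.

Suppose ϵ > 0. We seek δ > 0 with 0 < |w + 7| < δ ⇒ |w^2 − 49| < ϵ.
Factor: w^2 − 49 = (w + 7)(w - 7), so |w^2 − 49| = |w + 7|·|w - 7|.
Restrict δ ≤ 1. Then |w + 7| < 1 gives |w| < 8, so by the triangle inequality |w - 7| ≤ 8 + 7 = 15.
Hence |w^2 − 49| ≤ 15|w + 7|, which is < ϵ once |w + 7| < ϵ/15.
Take δ = min(1, ϵ/15). If 0 < |w + 7| < δ then both bounds hold and |w^2 − 49| ≤ 15|w + 7| < 15·(ϵ/15) = ϵ.

δ = min(1, ϵ/15)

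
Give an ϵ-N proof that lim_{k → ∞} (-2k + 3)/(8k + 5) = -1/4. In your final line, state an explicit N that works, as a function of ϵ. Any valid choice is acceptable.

N = (17/32)/ϵ

Let ϵ > 0 be given. For k ≥ 1, |(-2k + 3)/(8k + 5) + 1/4| = |34|/(8(8k + 5)) = 34/(8(8k + 5)).
Since 8k + 5 ≥ 8k for k ≥ 1, this is ≤ 34/(8·8k) = (17/32)/k.
So |(-2k + 3)/(8k + 5) + 1/4| < ϵ whenever k > (17/32)/ϵ.
Take N = (17/32)/ϵ. If k > N then |(-2k + 3)/(8k + 5) + 1/4| ≤ (17/32)/k < ϵ.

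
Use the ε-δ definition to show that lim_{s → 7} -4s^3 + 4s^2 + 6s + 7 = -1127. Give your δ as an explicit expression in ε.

Suppose ε > 0. We want δ > 0 such that 0 < |s − 7| < δ implies |(-4s^3 + 4s^2 + 6s + 7) + 1127| < ε.
(-4s^3 + 4s^2 + 6s + 7) + 1127 = -4s^3 + 4s^2 + 6s + 1134 = (s − 7)(-4s^2 - 24s - 162).
So |(-4s^3 + 4s^2 + 6s + 7) + 1127| = |s − 7|·|-4s^2 - 24s - 162|.
Require δ ≤ 2. Then |s − 7| < 2 gives |s| < 9, and by the triangle inequality |-4s^2 - 24s - 162| ≤ 4·9^2 + 24·9 + 162 = 702.
Hence |(-4s^3 + 4s^2 + 6s + 7) + 1127| ≤ 702|s − 7| < ε provided |s − 7| < ε/702.
Take δ = min(2, ε/702). Then 0 < |s − 7| < δ gives both |s − 7| < 2 and |s − 7| < ε/702, so |(-4s^3 + 4s^2 + 6s + 7) + 1127| < ε.

δ = min(2, ε/702)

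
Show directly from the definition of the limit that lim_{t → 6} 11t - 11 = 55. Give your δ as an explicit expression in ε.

Let ε > 0. We need δ > 0 so that 0 < |t − 6| < δ implies |(11t - 11) − 55| < ε.
|(11t - 11) − 55| = |11t - 66| = 11|t − 6|.
Thus it suffices that |t − 6| < ε/11.
Choosing δ = ε/11 gives |(11t - 11) − 55| = 11|t − 6| < ε whenever |t − 6| < δ.

δ = ε/11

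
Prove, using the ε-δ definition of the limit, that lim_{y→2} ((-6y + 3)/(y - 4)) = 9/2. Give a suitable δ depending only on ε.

δ = min(1, (2/21)ε)

Fix ε > 0. We want δ > 0 with 0 < |y − 2| < δ ⇒ |(-6y + 3)/(y - 4) − (9/2)| < ε.
Combining over a common denominator, (-6y + 3)/(y - 4) − (9/2) = [(-6y + 3)·(-2) − (-9)·(y - 4)] / [(-2)·(y - 4)] = 21(y − 2) / ((-2)(y - 4)).
So |(-6y + 3)/(y - 4) − (9/2)| = 21|y − 2| / (2·|y − 4|).
Require δ ≤ 1, so |y − 4| ≥ |-2| − |y − 2| > 2 − 1 = 1.
Hence |(-6y + 3)/(y - 4) − (9/2)| < 21|y − 2|/(2·1) = (21/2)|y − 2|, which is < ε once |y − 2| < (2/21)ε.
Take δ = min(1, (2/21)ε). Then 0 < |y − 2| < δ forces both bounds, so |(-6y + 3)/(y - 4) − (9/2)| < ε.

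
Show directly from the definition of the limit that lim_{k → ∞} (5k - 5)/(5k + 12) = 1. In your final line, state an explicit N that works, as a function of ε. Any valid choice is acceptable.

Let ε > 0 be given. For k ≥ 1, |(5k - 5)/(5k + 12) − 1| = |-85|/(5(5k + 12)) = 85/(5(5k + 12)).
Since 5k + 12 ≥ 5k for k ≥ 1, this is ≤ 85/(5·5k) = (17/5)/k.
So |(5k - 5)/(5k + 12) − 1| < ε whenever k > (17/5)/ε.
Take N = (17/5)/ε. If k > N then |(5k - 5)/(5k + 12) − 1| ≤ (17/5)/k < ε.

N = (17/5)/ε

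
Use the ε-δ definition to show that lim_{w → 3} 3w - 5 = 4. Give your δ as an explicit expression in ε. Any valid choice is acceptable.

Let ε > 0. We need δ > 0 so that 0 < |w − 3| < δ implies |(3w - 5) − 4| < ε.
|(3w - 5) − 4| = |3w - 9| = 3|w − 3|.
So 3|w − 3| < ε exactly when |w − 3| < ε/3.
Choosing δ = ε/3 gives |(3w - 5) − 4| = 3|w − 3| < ε whenever |w − 3| < δ.

δ = ε/3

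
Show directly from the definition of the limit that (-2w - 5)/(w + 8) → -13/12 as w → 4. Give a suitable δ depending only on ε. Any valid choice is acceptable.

Suppose ε > 0. We want δ > 0 with 0 < |w − 4| < δ ⇒ |(-2w - 5)/(w + 8) + 13/12| < ε.
Combining over a common denominator, (-2w - 5)/(w + 8) + 13/12 = [(-2w - 5)·12 − (-13)·(w + 8)] / [12·(w + 8)] = -11(w − 4) / (12(w + 8)).
So |(-2w - 5)/(w + 8) + 13/12| = 11|w − 4| / (12·|w + 8|).
Restrict δ ≤ 6. Then |w − 4| < 6 gives |w + 8| = |(w − 4) + 12| ≥ 12 − 6 = 6.
Hence |(-2w - 5)/(w + 8) + 13/12| < 11|w − 4|/(12·6) = (11/72)|w − 4|, which is < ε once |w − 4| < (72/11)ε.
Take δ = min(6, (72/11)ε). Then 0 < |w − 4| < δ forces both bounds, so |(-2w - 5)/(w + 8) + 13/12| < ε.

δ = min(6, (72/11)ε)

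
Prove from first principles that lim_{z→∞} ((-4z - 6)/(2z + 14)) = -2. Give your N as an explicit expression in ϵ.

Fix ϵ > 0. We seek N > 0 such that z > N implies |(-4z - 6)/(2z + 14) + 2| < ϵ.
(-4z - 6)/(2z + 14) + 2 = (2(-4z - 6) − (-4)(2z + 14)) / (2(2z + 14)) = 44/(2(2z + 14)).
For z > 0 we have 2z + 14 > 2z, so |(-4z - 6)/(2z + 14) + 2| = 44/(2(2z + 14)) < 44/(2·2z) = 11/z.
Thus |(-4z - 6)/(2z + 14) + 2| < ϵ whenever z > 11/ϵ.
Take N = 11/ϵ. If z > N then |(-4z - 6)/(2z + 14) + 2| < 11/z < ϵ.

N = 11/ϵ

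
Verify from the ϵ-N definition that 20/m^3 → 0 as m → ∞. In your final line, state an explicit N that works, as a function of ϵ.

Let ϵ > 0 be given. For m ≥ 1, |20/m^3 − 0| = 20/m^3.
20/m^3 < ϵ ⇔ m^3 > 20/ϵ ⇔ m > (20/ϵ)^{1/3}.
Take N = (20/ϵ)^{1/3}. Then m > N implies 20/m^3 < ϵ.

N = (20/ϵ)^{1/3}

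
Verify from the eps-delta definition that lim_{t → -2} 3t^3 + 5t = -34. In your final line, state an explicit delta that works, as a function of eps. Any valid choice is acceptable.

Let eps > 0 be given. We want delta > 0 such that 0 < |t + 2| < delta implies |(3t^3 + 5t) + 34| < eps.
(3t^3 + 5t) + 34 = 3t^3 + 5t + 34 = (t + 2)(3t^2 - 6t + 17).
So |(3t^3 + 5t) + 34| = |t + 2|·|3t^2 - 6t + 17|.
Require delta ≤ 1. Then |t + 2| < 1 gives |t| < 3, and by the triangle inequality |3t^2 - 6t + 17| ≤ 3·3^2 + 6·3 + 17 = 62.
Hence |(3t^3 + 5t) + 34| ≤ 62|t + 2| < eps provided |t + 2| < eps/62.
Take delta = min(1, eps/62). Then 0 < |t + 2| < delta gives both |t + 2| < 1 and |t + 2| < eps/62, so |(3t^3 + 5t) + 34| < eps.

delta = min(1, eps/62)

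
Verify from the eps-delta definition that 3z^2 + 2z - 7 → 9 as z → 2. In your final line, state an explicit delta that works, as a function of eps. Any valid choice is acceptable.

Let eps > 0. We want delta > 0 such that 0 < |z − 2| < delta implies |(3z^2 + 2z - 7) − 9| < eps.
(3z^2 + 2z - 7) − 9 = 3z^2 + 2z - 16 = (z − 2)(3z + 8).
So |(3z^2 + 2z - 7) − 9| = |z − 2|·|3z + 8|.
Assume first that |z − 2| < 1, so |z| < 3. Then |3z + 8| ≤ 3·3 + 8 = 17.
Hence |(3z^2 + 2z - 7) − 9| ≤ 17|z − 2| < eps provided |z − 2| < eps/17.
Take delta = min(1, eps/17). Then 0 < |z − 2| < delta gives both |z − 2| < 1 and |z − 2| < eps/17, so |(3z^2 + 2z - 7) − 9| < eps.

delta = min(1, eps/17)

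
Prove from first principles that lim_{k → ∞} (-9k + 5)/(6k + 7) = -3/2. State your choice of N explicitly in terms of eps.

Let eps > 0. For k ≥ 1, |(-9k + 5)/(6k + 7) + 3/2| = |93|/(6(6k + 7)) = 93/(6(6k + 7)).
Since 6k + 7 ≥ 6k for k ≥ 1, this is ≤ 93/(6·6k) = (31/12)/k.
So |(-9k + 5)/(6k + 7) + 3/2| < eps whenever k > (31/12)/eps.
Take N = (31/12)/eps. If k > N then |(-9k + 5)/(6k + 7) + 3/2| ≤ (31/12)/k < eps.

N = (31/12)/eps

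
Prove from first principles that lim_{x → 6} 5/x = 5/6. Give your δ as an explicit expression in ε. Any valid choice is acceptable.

Let ε > 0. We seek δ > 0 such that 0 < |x − 6| < δ implies |5/x − (5/6)| < ε.
|5/x − (5/6)| = 5·|6 − x|/(6·|x|) = 5|x − 6|/(6|x|).
Require δ ≤ 3 so that |x| > 6 − 3 = 3, hence 6|x| > 18.
Then |5/x − (5/6)| < 5|x − 6|/18, which is < ε when |x − 6| < (18/5)ε.
Take δ = min(3, (18/5)ε). Then 0 < |x − 6| < δ gives both |x − 6| < 3 and |x − 6| < (18/5)ε, so |5/x − (5/6)| < ε.

δ = min(3, (18/5)ε)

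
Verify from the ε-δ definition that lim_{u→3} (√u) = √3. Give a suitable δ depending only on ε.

Fix ε > 0. We want δ > 0 such that 0 < |u − 3| < δ implies |√u − √3| < ε.
Rationalise: √u − √3 = (u − 3)/(√u + √3), so |√u − √3| = |u − 3|/(√u + √3).
Restrict δ ≤ 3 so that |u − 3| < 3 forces u > 0, and then √u + √3 > √3.
Hence |√u − √3| < |u − 3|/√3, which is < ε once |u − 3| < √3·ε.
Take δ = min(3, √3·ε). If 0 < |u − 3| < δ then u > 0 and |√u − √3| < |u − 3|/√3 < ε.

δ = min(3, √3·ε)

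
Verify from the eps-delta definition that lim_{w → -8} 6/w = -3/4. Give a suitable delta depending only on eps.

Suppose eps > 0. We seek delta > 0 such that 0 < |w + 8| < delta implies |6/w + 3/4| < eps.
|6/w + 3/4| = 6·|-8 − w|/(8·|w|) = 6|w + 8|/(8|w|).
Restrict delta ≤ 4. Then |w + 8| < 4 gives |w| > 4, so 8|w| > 32.
Then |6/w + 3/4| < 6|w + 8|/32, which is < eps when |w + 8| < (16/3)eps.
Take delta = min(4, (16/3)eps). Then 0 < |w + 8| < delta gives both |w + 8| < 4 and |w + 8| < (16/3)eps, so |6/w + 3/4| < eps.

delta = min(4, (16/3)eps)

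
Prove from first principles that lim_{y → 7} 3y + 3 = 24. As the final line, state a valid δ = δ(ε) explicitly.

Let ε > 0. We need δ > 0 so that 0 < |y − 7| < δ implies |(3y + 3) − 24| < ε.
|(3y + 3) − 24| = |3y - 21| = 3|y − 7|.
So 3|y − 7| < ε exactly when |y − 7| < ε/3.
Choosing δ = ε/3 gives |(3y + 3) − 24| = 3|y − 7| < ε whenever |y − 7| < δ.

δ = ε/3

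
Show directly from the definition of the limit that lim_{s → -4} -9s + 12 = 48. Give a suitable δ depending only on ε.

Fix ε > 0. We need δ > 0 so that 0 < |s + 4| < δ implies |(-9s + 12) − 48| < ε.
Since (-9s + 12) − 48 = -9(s + 4), we have |(-9s + 12) − 48| = 9|s + 4|.
Thus it suffices that |s + 4| < ε/9.
Take δ = ε/9. If 0 < |s + 4| < δ then |(-9s + 12) − 48| = 9|s + 4| < 9·(ε/9) = ε.

δ = ε/9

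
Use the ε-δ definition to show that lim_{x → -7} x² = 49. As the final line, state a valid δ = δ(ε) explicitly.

Suppose ε > 0. We seek δ > 0 with 0 < |x + 7| < δ ⇒ |x² − 49| < ε.
Factor: x² − 49 = (x + 7)(x - 7), so |x² − 49| = |x + 7|·|x - 7|.
Restrict δ ≤ 1. Then |x + 7| < 1 gives |x| < 8, so by the triangle inequality |x - 7| ≤ 8 + 7 = 15.
Hence |x² − 49| ≤ 15|x + 7|, which is < ε once |x + 7| < ε/15.
Take δ = min(1, ε/15). If 0 < |x + 7| < δ then both bounds hold and |x² − 49| ≤ 15|x + 7| < 15·(ε/15) = ε.

δ = min(1, ε/15)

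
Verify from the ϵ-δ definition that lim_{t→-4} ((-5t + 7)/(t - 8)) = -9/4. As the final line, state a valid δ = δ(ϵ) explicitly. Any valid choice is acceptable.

δ = min(6, (24/11)ϵ)

Suppose ϵ > 0. We want δ > 0 with 0 < |t + 4| < δ ⇒ |(-5t + 7)/(t - 8) + 9/4| < ϵ.
Combining over a common denominator, (-5t + 7)/(t - 8) + 9/4 = [(-5t + 7)·(-12) − 27·(t - 8)] / [(-12)·(t - 8)] = 33(t + 4) / ((-12)(t - 8)).
So |(-5t + 7)/(t - 8) + 9/4| = 33|t + 4| / (12·|t − 8|).
Restrict δ ≤ 6. Then |t + 4| < 6 gives |t − 8| = |(t + 4) + (-12)| ≥ 12 − 6 = 6.
Hence |(-5t + 7)/(t - 8) + 9/4| < 33|t + 4|/(12·6) = (11/24)|t + 4|, which is < ϵ once |t + 4| < (24/11)ϵ.
Take δ = min(6, (24/11)ϵ). Then 0 < |t + 4| < δ forces both bounds, so |(-5t + 7)/(t - 8) + 9/4| < ϵ.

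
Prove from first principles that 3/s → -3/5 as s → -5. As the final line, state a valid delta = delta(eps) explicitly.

Fix eps > 0. We seek delta > 0 such that 0 < |s + 5| < delta implies |3/s + 3/5| < eps.
|3/s + 3/5| = 3·|-5 − s|/(5·|s|) = 3|s + 5|/(5|s|).
Require delta ≤ 5/2 so that |s| > 5 − 5/2 = 5/2, hence 5|s| > 25/2.
Then |3/s + 3/5| < 3|s + 5|/(25/2), which is < eps when |s + 5| < (25/6)eps.
Take delta = min(5/2, (25/6)eps). Then 0 < |s + 5| < delta gives both |s + 5| < 5/2 and |s + 5| < (25/6)eps, so |3/s + 3/5| < eps.

delta = min(5/2, (25/6)eps)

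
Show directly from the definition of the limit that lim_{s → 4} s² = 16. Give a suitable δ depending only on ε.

δ = min(2, ε/10)

Suppose ε > 0. We seek δ > 0 with 0 < |s − 4| < δ ⇒ |s² − 16| < ε.
Factor: s² − 16 = (s − 4)(s + 4), so |s² − 16| = |s − 4|·|s + 4|.
Impose δ ≤ 2 so that |s| < 6; then |s + 4| ≤ 10.
Hence |s² − 16| ≤ 10|s − 4|, which is < ε once |s − 4| < ε/10.
Take δ = min(2, ε/10). If 0 < |s − 4| < δ then both bounds hold and |s² − 16| ≤ 10|s − 4| < 10·(ε/10) = ε.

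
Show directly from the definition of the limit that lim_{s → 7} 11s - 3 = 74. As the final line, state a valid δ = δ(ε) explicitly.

Let ε > 0. We need δ > 0 so that 0 < |s − 7| < δ implies |(11s - 3) − 74| < ε.
|(11s - 3) − 74| = |11s - 77| = 11|s − 7|.
So 11|s − 7| < ε exactly when |s − 7| < ε/11.
Choosing δ = ε/11 gives |(11s - 3) − 74| = 11|s − 7| < ε whenever |s − 7| < δ.

δ = ε/11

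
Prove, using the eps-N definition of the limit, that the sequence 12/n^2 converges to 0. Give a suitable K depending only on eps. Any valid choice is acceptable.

Suppose eps > 0. For n ≥ 1, |12/n^2 − 0| = 12/n^2.
12/n^2 < eps ⇔ n^2 > 12/eps ⇔ n > (12/eps)^{1/2}.
Take K = (12/eps)^{1/2}. Then n > K implies 12/n^2 < eps.

K = (12/eps)^{1/2}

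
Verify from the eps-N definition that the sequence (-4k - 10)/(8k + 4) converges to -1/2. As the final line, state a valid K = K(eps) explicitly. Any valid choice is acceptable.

K = 1/eps

Let eps > 0 be given. For k ≥ 1, |(-4k - 10)/(8k + 4) + 1/2| = |-64|/(8(8k + 4)) = 64/(8(8k + 4)).
Since 8k + 4 ≥ 8k for k ≥ 1, this is ≤ 64/(8·8k) = 1/k.
So |(-4k - 10)/(8k + 4) + 1/2| < eps whenever k > 1/eps.
Take K = 1/eps. If k > K then |(-4k - 10)/(8k + 4) + 1/2| ≤ 1/k < eps.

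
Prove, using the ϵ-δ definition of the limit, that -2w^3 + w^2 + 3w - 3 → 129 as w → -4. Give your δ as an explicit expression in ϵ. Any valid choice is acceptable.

Let ϵ > 0 be given. We want δ > 0 such that 0 < |w + 4| < δ implies |(-2w^3 + w^2 + 3w - 3) − 129| < ϵ.
(-2w^3 + w^2 + 3w - 3) − 129 = -2w^3 + w^2 + 3w - 132 = (w + 4)(-2w^2 + 9w - 33).
So |(-2w^3 + w^2 + 3w - 3) − 129| = |w + 4|·|-2w^2 + 9w - 33|.
Assume first that |w + 4| < 1, so |w| < 5. Then |-2w^2 + 9w - 33| ≤ 2·5^2 + 9·5 + 33 = 128.
Hence |(-2w^3 + w^2 + 3w - 3) − 129| ≤ 128|w + 4| < ϵ provided |w + 4| < ϵ/128.
Take δ = min(1, ϵ/128). Then 0 < |w + 4| < δ gives both |w + 4| < 1 and |w + 4| < ϵ/128, so |(-2w^3 + w^2 + 3w - 3) − 129| < ϵ.

δ = min(1, ϵ/128)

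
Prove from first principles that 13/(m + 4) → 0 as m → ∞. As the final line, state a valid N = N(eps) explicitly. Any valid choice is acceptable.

Fix eps > 0. For m ≥ 1, |13/(m + 4) − 0| = 13/(m + 4) ≤ 13/m.
We need 13/m < eps, i.e. m > 13/eps.
Take N = 13/eps. If m > N then |13/(m + 4)| ≤ 13/m < eps.

N = 13/eps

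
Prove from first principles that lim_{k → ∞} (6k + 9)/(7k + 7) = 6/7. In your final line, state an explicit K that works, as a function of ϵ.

K = (3/7)/ϵ

Suppose ϵ > 0. For k ≥ 1, |(6k + 9)/(7k + 7) − (6/7)| = |21|/(7(7k + 7)) = 21/(7(7k + 7)).
Since 7k + 7 ≥ 7k for k ≥ 1, this is ≤ 21/(7·7k) = (3/7)/k.
So |(6k + 9)/(7k + 7) − (6/7)| < ϵ whenever k > (3/7)/ϵ.
Take K = (3/7)/ϵ. If k > K then |(6k + 9)/(7k + 7) − (6/7)| ≤ (3/7)/k < ϵ.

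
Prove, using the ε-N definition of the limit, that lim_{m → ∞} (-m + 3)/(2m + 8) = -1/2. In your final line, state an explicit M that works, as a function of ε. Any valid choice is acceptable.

M = (7/2)/ε

Suppose ε > 0. For m ≥ 1, |(-m + 3)/(2m + 8) + 1/2| = |14|/(2(2m + 8)) = 14/(2(2m + 8)).
Since 2m + 8 ≥ 2m for m ≥ 1, this is ≤ 14/(2·2m) = (7/2)/m.
So |(-m + 3)/(2m + 8) + 1/2| < ε whenever m > (7/2)/ε.
Take M = (7/2)/ε. If m > M then |(-m + 3)/(2m + 8) + 1/2| ≤ (7/2)/m < ε.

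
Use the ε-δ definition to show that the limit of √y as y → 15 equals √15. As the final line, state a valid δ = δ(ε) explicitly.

δ = min(15, √15·ε)

Let ε > 0 be given. We want δ > 0 such that 0 < |y − 15| < δ implies |√y − √15| < ε.
Multiplying by the conjugate, |√y − √15| = |y − 15|/(√y + √15).
Restrict δ ≤ 15 so that |y − 15| < 15 forces y > 0, and then √y + √15 > √15.
Hence |√y − √15| < |y − 15|/√15, which is < ε once |y − 15| < √15·ε.
Take δ = min(15, √15·ε). If 0 < |y − 15| < δ then y > 0 and |√y − √15| < |y − 15|/√15 < ε.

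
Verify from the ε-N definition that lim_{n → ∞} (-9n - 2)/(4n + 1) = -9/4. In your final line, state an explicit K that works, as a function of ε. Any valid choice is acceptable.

K = (1/16)/ε

Suppose ε > 0. For n ≥ 1, |(-9n - 2)/(4n + 1) + 9/4| = |1|/(4(4n + 1)) = 1/(4(4n + 1)).
Since 4n + 1 ≥ 4n for n ≥ 1, this is ≤ 1/(4·4n) = (1/16)/n.
So |(-9n - 2)/(4n + 1) + 9/4| < ε whenever n > (1/16)/ε.
Take K = (1/16)/ε. If n > K then |(-9n - 2)/(4n + 1) + 9/4| ≤ (1/16)/n < ε.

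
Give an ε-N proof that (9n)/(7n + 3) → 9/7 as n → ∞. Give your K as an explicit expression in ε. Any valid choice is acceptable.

Suppose ε > 0. For n ≥ 1, |(9n)/(7n + 3) − (9/7)| = |-27|/(7(7n + 3)) = 27/(7(7n + 3)).
Since 7n + 3 ≥ 7n for n ≥ 1, this is ≤ 27/(7·7n) = (27/49)/n.
So |(9n)/(7n + 3) − (9/7)| < ε whenever n > (27/49)/ε.
Take K = (27/49)/ε. If n > K then |(9n)/(7n + 3) − (9/7)| ≤ (27/49)/n < ε.

K = (27/49)/ε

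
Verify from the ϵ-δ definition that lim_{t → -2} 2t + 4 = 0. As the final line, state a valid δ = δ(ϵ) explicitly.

δ = ϵ/2

Let ϵ > 0 be given. We need δ > 0 so that 0 < |t + 2| < δ implies |(2t + 4)| < ϵ.
Since (2t + 4) = 2(t + 2), we have |(2t + 4)| = 2|t + 2|.
Thus it suffices that |t + 2| < ϵ/2.
Take δ = ϵ/2. If 0 < |t + 2| < δ then |(2t + 4)| = 2|t + 2| < 2·(ϵ/2) = ϵ.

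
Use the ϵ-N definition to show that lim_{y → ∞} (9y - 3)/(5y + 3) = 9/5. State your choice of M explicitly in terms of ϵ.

M = (42/25)/ϵ

Let ϵ > 0 be given. We seek M > 0 such that y > M implies |(9y - 3)/(5y + 3) − (9/5)| < ϵ.
(9y - 3)/(5y + 3) − (9/5) = (5(9y - 3) − 9(5y + 3)) / (5(5y + 3)) = -42/(5(5y + 3)).
For y > 0 we have 5y + 3 > 5y, so |(9y - 3)/(5y + 3) − (9/5)| = 42/(5(5y + 3)) < 42/(5·5y) = (42/25)/y.
Thus |(9y - 3)/(5y + 3) − (9/5)| < ϵ whenever y > (42/25)/ϵ.
Take M = (42/25)/ϵ. If y > M then |(9y - 3)/(5y + 3) − (9/5)| < (42/25)/y < ϵ.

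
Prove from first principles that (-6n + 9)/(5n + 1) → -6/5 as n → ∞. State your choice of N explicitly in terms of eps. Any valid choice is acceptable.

N = (51/25)/eps

Let eps > 0. For n ≥ 1, |(-6n + 9)/(5n + 1) + 6/5| = |51|/(5(5n + 1)) = 51/(5(5n + 1)).
Since 5n + 1 ≥ 5n for n ≥ 1, this is ≤ 51/(5·5n) = (51/25)/n.
So |(-6n + 9)/(5n + 1) + 6/5| < eps whenever n > (51/25)/eps.
Take N = (51/25)/eps. If n > N then |(-6n + 9)/(5n + 1) + 6/5| ≤ (51/25)/n < eps.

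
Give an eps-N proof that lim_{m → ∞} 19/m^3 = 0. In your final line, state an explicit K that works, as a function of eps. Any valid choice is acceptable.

K = (19/eps)^{1/3}

Fix eps > 0. For m ≥ 1, |19/m^3 − 0| = 19/m^3.
19/m^3 < eps ⇔ m^3 > 19/eps ⇔ m > (19/eps)^{1/3}.
Take K = (19/eps)^{1/3}. Then m > K implies 19/m^3 < eps.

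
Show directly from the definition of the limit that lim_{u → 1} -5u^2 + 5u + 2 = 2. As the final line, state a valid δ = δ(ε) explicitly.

δ = min(1, ε/10)

Let ε > 0 be given. We want δ > 0 such that 0 < |u − 1| < δ implies |(-5u^2 + 5u + 2) − 2| < ε.
(-5u^2 + 5u + 2) − 2 = -5u^2 + 5u = (u − 1)(-5u).
So |(-5u^2 + 5u + 2) − 2| = |u − 1|·|-5u|.
Assume first that |u − 1| < 1, so |u| < 2. Then |-5u| ≤ 5·2 = 10.
Hence |(-5u^2 + 5u + 2) − 2| ≤ 10|u − 1| < ε provided |u − 1| < ε/10.
Take δ = min(1, ε/10). Then 0 < |u − 1| < δ gives both |u − 1| < 1 and |u − 1| < ε/10, so |(-5u^2 + 5u + 2) − 2| < ε.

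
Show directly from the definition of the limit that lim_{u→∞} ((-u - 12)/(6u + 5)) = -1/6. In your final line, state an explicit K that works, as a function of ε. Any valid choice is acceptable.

K = (67/36)/ε

Let ε > 0. We seek K > 0 such that u > K implies |(-u - 12)/(6u + 5) + 1/6| < ε.
(-u - 12)/(6u + 5) + 1/6 = (6(-u - 12) − (-1)(6u + 5)) / (6(6u + 5)) = -67/(6(6u + 5)).
For u > 0 we have 6u + 5 > 6u, so |(-u - 12)/(6u + 5) + 1/6| = 67/(6(6u + 5)) < 67/(6·6u) = (67/36)/u.
Thus |(-u - 12)/(6u + 5) + 1/6| < ε whenever u > (67/36)/ε.
Take K = (67/36)/ε. If u > K then |(-u - 12)/(6u + 5) + 1/6| < (67/36)/u < ε.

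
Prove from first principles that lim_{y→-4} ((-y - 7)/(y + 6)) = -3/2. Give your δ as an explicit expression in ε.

Suppose ε > 0. We want δ > 0 with 0 < |y + 4| < δ ⇒ |(-y - 7)/(y + 6) + 3/2| < ε.
Combining over a common denominator, (-y - 7)/(y + 6) + 3/2 = [(-y - 7)·2 − (-3)·(y + 6)] / [2·(y + 6)] = 1(y + 4) / (2(y + 6)).
So |(-y - 7)/(y + 6) + 3/2| = |y + 4| / (2·|y + 6|).
Restrict δ ≤ 1. Then |y + 4| < 1 gives |y + 6| = |(y + 4) + 2| ≥ 2 − 1 = 1.
Hence |(-y - 7)/(y + 6) + 3/2| < |y + 4|/(2·1) = (1/2)|y + 4|, which is < ε once |y + 4| < 2ε.
Take δ = min(1, 2ε). Then 0 < |y + 4| < δ forces both bounds, so |(-y - 7)/(y + 6) + 3/2| < ε.

δ = min(1, 2ε)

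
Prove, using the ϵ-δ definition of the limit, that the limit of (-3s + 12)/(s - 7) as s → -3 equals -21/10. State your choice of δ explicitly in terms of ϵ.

Let ϵ > 0 be given. We want δ > 0 with 0 < |s + 3| < δ ⇒ |(-3s + 12)/(s - 7) + 21/10| < ϵ.
Combining over a common denominator, (-3s + 12)/(s - 7) + 21/10 = [(-3s + 12)·(-10) − 21·(s - 7)] / [(-10)·(s - 7)] = 9(s + 3) / ((-10)(s - 7)).
So |(-3s + 12)/(s - 7) + 21/10| = 9|s + 3| / (10·|s − 7|).
Restrict δ ≤ 5. Then |s + 3| < 5 gives |s − 7| = |(s + 3) + (-10)| ≥ 10 − 5 = 5.
Hence |(-3s + 12)/(s - 7) + 21/10| < 9|s + 3|/(10·5) = (9/50)|s + 3|, which is < ϵ once |s + 3| < (50/9)ϵ.
Take δ = min(5, (50/9)ϵ). Then 0 < |s + 3| < δ forces both bounds, so |(-3s + 12)/(s - 7) + 21/10| < ϵ.

δ = min(5, (50/9)ϵ)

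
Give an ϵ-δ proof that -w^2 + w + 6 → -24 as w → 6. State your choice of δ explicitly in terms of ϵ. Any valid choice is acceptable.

δ = min(2, ϵ/13)

Fix ϵ > 0. We want δ > 0 such that 0 < |w − 6| < δ implies |(-w^2 + w + 6) + 24| < ϵ.
(-w^2 + w + 6) + 24 = -w^2 + w + 30 = (w − 6)(-w - 5).
So |(-w^2 + w + 6) + 24| = |w − 6|·|-w - 5|.
Assume first that |w − 6| < 2, so |w| < 8. Then |-w - 5| ≤ 8 + 5 = 13.
Hence |(-w^2 + w + 6) + 24| ≤ 13|w − 6| < ϵ provided |w − 6| < ϵ/13.
Choosing δ = min(2, ϵ/13) ensures both conditions, hence |(-w^2 + w + 6) + 24| < ϵ.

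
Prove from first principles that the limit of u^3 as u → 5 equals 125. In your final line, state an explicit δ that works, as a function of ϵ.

Fix ϵ > 0. We seek δ > 0 with 0 < |u − 5| < δ ⇒ |u^3 − 125| < ϵ.
Factor: u^3 − 125 = (u − 5)(u^2 + 5u + 25), so |u^3 − 125| = |u − 5|·|u^2 + 5u + 25|.
Impose δ ≤ 1 so that |u| < 6; then |u^2 + 5u + 25| ≤ 91.
Hence |u^3 − 125| ≤ 91|u − 5|, which is < ϵ once |u − 5| < ϵ/91.
Take δ = min(1, ϵ/91). If 0 < |u − 5| < δ then both bounds hold and |u^3 − 125| ≤ 91|u − 5| < 91·(ϵ/91) = ϵ.

δ = min(1, ϵ/91)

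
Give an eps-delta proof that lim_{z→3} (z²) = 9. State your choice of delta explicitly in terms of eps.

delta = min(1, eps/7)

Suppose eps > 0. We seek delta > 0 with 0 < |z − 3| < delta ⇒ |z² − 9| < eps.
Factor: z² − 9 = (z − 3)(z + 3), so |z² − 9| = |z − 3|·|z + 3|.
Restrict delta ≤ 1. Then |z − 3| < 1 gives |z| < 4, so by the triangle inequality |z + 3| ≤ 4 + 3 = 7.
Hence |z² − 9| ≤ 7|z − 3|, which is < eps once |z − 3| < eps/7.
Take delta = min(1, eps/7). If 0 < |z − 3| < delta then both bounds hold and |z² − 9| ≤ 7|z − 3| < 7·(eps/7) = eps.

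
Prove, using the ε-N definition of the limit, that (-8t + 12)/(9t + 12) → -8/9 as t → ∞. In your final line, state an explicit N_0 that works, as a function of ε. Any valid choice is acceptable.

N_0 = (68/27)/ε

Let ε > 0. We seek N_0 > 0 such that t > N_0 implies |(-8t + 12)/(9t + 12) + 8/9| < ε.
(-8t + 12)/(9t + 12) + 8/9 = (9(-8t + 12) − (-8)(9t + 12)) / (9(9t + 12)) = 204/(9(9t + 12)).
For t > 0 we have 9t + 12 > 9t, so |(-8t + 12)/(9t + 12) + 8/9| = 204/(9(9t + 12)) < 204/(9·9t) = (68/27)/t.
Thus |(-8t + 12)/(9t + 12) + 8/9| < ε whenever t > (68/27)/ε.
Take N_0 = (68/27)/ε. If t > N_0 then |(-8t + 12)/(9t + 12) + 8/9| < (68/27)/t < ε.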